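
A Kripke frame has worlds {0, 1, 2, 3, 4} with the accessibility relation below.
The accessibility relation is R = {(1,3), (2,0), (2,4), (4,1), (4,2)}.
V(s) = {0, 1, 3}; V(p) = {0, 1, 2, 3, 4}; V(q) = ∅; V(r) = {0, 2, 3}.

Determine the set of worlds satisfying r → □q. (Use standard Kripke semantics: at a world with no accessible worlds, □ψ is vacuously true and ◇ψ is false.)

0, 1, 3, 4

Let φ = r → □q. Evaluate φ at each world:
  0 (successors ∅): φ is true.
  1 (successors {3}): φ is true.
  2 (successors {0, 4}): φ is false.
  3 (successors ∅): φ is true.
  4 (successors {1, 2}): φ is true.
For instance, at 4:
  At 4: r is false, □q is false, so r → □q is true.
    At 4: □q requires q at every successor {1, 2}.
      q fails at 1, so □q is false at 4.
Satisfying worlds: {0, 1, 3, 4}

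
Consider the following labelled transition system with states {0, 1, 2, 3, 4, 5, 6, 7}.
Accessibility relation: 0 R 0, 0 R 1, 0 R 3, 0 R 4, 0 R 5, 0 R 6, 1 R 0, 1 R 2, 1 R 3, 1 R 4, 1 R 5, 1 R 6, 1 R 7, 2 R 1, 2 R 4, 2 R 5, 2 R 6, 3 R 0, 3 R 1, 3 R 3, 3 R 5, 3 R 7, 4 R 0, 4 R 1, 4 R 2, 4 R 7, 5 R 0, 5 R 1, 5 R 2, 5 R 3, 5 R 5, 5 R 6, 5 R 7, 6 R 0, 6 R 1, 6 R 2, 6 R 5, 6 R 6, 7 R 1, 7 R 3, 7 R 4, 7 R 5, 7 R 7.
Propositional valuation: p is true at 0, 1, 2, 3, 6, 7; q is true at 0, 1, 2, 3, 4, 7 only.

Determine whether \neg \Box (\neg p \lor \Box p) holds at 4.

Recall that \Box ψ holds at a world iff ψ holds at every accessible world, and \Diamond ψ holds iff ψ holds at some accessible world.
At 4: \Box (\neg p \lor \Box p) is false, so \neg \Box (\neg p \lor \Box p) is true.
  At 4: \Box (\neg p \lor \Box p) requires \neg p \lor \Box p at every successor {0, 1, 2, 7}.
    \neg p \lor \Box p fails at 0, so \Box (\neg p \lor \Box p) is false at 4.
      At 0: \neg p is false, \Box p is false, so \neg p \lor \Box p is false.

Yes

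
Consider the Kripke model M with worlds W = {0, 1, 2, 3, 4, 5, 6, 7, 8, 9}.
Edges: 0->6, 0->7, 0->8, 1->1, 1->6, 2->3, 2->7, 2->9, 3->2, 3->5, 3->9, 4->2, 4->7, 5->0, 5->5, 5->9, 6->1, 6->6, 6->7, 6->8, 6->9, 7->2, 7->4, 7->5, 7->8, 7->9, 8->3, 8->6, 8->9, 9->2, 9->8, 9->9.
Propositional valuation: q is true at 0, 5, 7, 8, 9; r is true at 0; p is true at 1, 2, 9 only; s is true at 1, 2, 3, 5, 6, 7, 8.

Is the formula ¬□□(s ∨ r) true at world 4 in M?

Yes

At 4: □□(s ∨ r) is false, so ¬□□(s ∨ r) is true.
  At 4: □□(s ∨ r) requires □(s ∨ r) at every successor {2, 7}.
    □(s ∨ r) fails at 2, so □□(s ∨ r) is false at 4.
      At 2: □(s ∨ r) requires s ∨ r at every successor {3, 7, 9}.
        s ∨ r fails at 9, so □(s ∨ r) is false at 2.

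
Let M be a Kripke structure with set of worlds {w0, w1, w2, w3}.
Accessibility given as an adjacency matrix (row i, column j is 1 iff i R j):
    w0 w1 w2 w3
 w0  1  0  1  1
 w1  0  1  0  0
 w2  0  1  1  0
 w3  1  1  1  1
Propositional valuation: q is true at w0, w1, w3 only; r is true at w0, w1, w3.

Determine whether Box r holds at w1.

At w1: Box r requires r at every successor {w1}.
  At w1: r is true.
So Box r is true at w1.

Yes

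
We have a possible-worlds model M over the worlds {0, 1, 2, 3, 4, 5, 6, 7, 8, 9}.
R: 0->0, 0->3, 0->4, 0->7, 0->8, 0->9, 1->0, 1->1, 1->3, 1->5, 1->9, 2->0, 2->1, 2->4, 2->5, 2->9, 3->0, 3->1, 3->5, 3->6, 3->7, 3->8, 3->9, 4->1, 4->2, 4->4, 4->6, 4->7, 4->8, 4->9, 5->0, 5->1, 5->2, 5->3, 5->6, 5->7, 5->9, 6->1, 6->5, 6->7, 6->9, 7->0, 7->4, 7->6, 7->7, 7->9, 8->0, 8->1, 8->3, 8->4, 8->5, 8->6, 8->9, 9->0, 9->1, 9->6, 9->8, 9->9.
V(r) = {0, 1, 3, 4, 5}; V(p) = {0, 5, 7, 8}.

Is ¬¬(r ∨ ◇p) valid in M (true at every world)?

Yes

Let φ = ¬¬(r ∨ ◇p). Evaluate φ at each world:
  0 (successors {0, 3, 4, 7, 8, 9}): φ is true.
  1 (successors {0, 1, 3, 5, 9}): φ is true.
  2 (successors {0, 1, 4, 5, 9}): φ is true.
  3 (successors {0, 1, 5, 6, 7, 8, 9}): φ is true.
  4 (successors {1, 2, 4, 6, 7, 8, 9}): φ is true.
  5 (successors {0, 1, 2, 3, 6, 7, 9}): φ is true.
  6 (successors {1, 5, 7, 9}): φ is true.
  7 (successors {0, 4, 6, 7, 9}): φ is true.
  8 (successors {0, 1, 3, 4, 5, 6, 9}): φ is true.
  9 (successors {0, 1, 6, 8, 9}): φ is true.
For instance, at 4:
  At 4: ¬(r ∨ ◇p) is false, so ¬¬(r ∨ ◇p) is true.
    At 4: r ∨ ◇p is true, so ¬(r ∨ ◇p) is false.
      At 4: r is true, ◇p is true, so r ∨ ◇p is true.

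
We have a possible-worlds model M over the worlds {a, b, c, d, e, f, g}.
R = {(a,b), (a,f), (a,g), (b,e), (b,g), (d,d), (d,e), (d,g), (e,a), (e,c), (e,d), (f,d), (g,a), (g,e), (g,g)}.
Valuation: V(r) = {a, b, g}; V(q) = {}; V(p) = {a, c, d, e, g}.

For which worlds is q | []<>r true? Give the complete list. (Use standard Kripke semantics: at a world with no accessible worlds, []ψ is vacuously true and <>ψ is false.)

b, c, d, f, g

Let φ = q | []<>r. Evaluate φ at each world:
  a (successors {b, f, g}): φ is false.
  b (successors {e, g}): φ is true.
  c (successors ∅): φ is true.
  d (successors {d, e, g}): φ is true.
  e (successors {a, c, d}): φ is false.
  f (successors {d}): φ is true.
  g (successors {a, e, g}): φ is true.
For instance, at a:
  At a: q is false, []<>r is false, so q | []<>r is false.
    At a: []<>r requires <>r at every successor {b, f, g}.
      <>r fails at f, so []<>r is false at a.
Satisfying worlds: {b, c, d, f, g}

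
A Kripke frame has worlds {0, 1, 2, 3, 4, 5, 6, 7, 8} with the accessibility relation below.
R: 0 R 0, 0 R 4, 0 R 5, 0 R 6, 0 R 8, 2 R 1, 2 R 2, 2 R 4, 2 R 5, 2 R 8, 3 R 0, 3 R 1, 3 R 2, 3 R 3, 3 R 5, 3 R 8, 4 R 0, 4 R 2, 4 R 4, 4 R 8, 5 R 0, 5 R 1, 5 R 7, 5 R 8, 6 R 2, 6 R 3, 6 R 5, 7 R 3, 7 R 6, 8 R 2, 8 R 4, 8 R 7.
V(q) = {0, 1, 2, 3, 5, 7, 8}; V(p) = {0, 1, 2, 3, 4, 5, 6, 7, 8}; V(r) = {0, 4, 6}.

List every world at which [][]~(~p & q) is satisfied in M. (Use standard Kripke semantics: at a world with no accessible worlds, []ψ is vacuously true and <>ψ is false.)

0, 1, 2, 3, 4, 5, 6, 7, 8

Let φ = [][]~(~p & q). Evaluate φ at each world:
  0 (successors {0, 4, 5, 6, 8}): φ is true.
  1 (successors ∅): φ is true.
  2 (successors {1, 2, 4, 5, 8}): φ is true.
  3 (successors {0, 1, 2, 3, 5, 8}): φ is true.
  4 (successors {0, 2, 4, 8}): φ is true.
  5 (successors {0, 1, 7, 8}): φ is true.
  6 (successors {2, 3, 5}): φ is true.
  7 (successors {3, 6}): φ is true.
  8 (successors {2, 4, 7}): φ is true.
For instance, at 8:
  At 8: [][]~(~p & q) requires []~(~p & q) at every successor {2, 4, 7}.
      At 2: []~(~p & q) requires ~(~p & q) at every successor {1, 2, 4, 5, 8}.
        At 1: ~(~p & q) is true.
        At 2: ~(~p & q) is true.
        At 4: ~(~p & q) is true.
        At 5: ~(~p & q) is true.
        At 8: ~(~p & q) is true.
      So []~(~p & q) is true at 2.
      At 4: []~(~p & q) requires ~(~p & q) at every successor {0, 2, 4, 8}.
        At 0: ~(~p & q) is true.
        At 2: ~(~p & q) is true.
        At 4: ~(~p & q) is true.
        At 8: ~(~p & q) is true.
      So []~(~p & q) is true at 4.
      At 7: []~(~p & q) requires ~(~p & q) at every successor {3, 6}.
        At 3: ~(~p & q) is true.
        At 6: ~(~p & q) is true.
      So []~(~p & q) is true at 7.
  So [][]~(~p & q) is true at 8.
Satisfying worlds: {0, 1, 2, 3, 4, 5, 6, 7, 8}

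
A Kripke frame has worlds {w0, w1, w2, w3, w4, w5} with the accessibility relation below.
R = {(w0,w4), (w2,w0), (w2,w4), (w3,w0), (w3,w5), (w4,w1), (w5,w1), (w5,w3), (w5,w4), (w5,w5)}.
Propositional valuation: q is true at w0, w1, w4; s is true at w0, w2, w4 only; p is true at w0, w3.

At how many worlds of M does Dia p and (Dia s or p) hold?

3

Let φ = Dia p and (Dia s or p). Evaluate φ at each world:
  w0 (successors {w4}): φ is false.
  w1 (successors ∅): φ is false.
  w2 (successors {w0, w4}): φ is true.
  w3 (successors {w0, w5}): φ is true.
  w4 (successors {w1}): φ is false.
  w5 (successors {w1, w3, w4, w5}): φ is true.
For instance, at w4:
  At w4: Dia p is false, Dia s or p is false, so Dia p and (Dia s or p) is false.
    At w4: Dia p requires p at some successor in {w1}.
      At w1: p is false.
    So Dia p is false at w4.
    At w4: Dia s is false, p is false, so Dia s or p is false.
      At w4: Dia s requires s at some successor in {w1}.
        At w1: s is false.
      So Dia s is false at w4.
Satisfying worlds: {w2, w3, w5}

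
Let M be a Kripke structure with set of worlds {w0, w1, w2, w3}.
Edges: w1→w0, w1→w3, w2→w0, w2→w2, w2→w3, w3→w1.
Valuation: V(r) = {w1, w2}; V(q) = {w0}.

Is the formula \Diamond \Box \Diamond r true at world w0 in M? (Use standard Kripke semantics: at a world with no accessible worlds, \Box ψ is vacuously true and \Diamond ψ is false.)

At w0: no accessible worlds, so \Diamond \Box \Diamond r is false.

No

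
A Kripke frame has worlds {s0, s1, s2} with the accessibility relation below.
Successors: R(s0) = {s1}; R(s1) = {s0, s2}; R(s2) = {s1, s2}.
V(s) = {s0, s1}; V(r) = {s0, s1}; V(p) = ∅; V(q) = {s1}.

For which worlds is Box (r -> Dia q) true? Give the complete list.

s1

Recall that Box ψ holds at a world iff ψ holds at every accessible world, and Dia ψ holds iff ψ holds at some accessible world.
Let φ = Box (r -> Dia q). Evaluate φ at each world:
  s0 (successors {s1}): φ is false.
  s1 (successors {s0, s2}): φ is true.
  s2 (successors {s1, s2}): φ is false.
For instance, at s0:
  At s0: Box (r -> Dia q) requires r -> Dia q at every successor {s1}.
    r -> Dia q fails at s1, so Box (r -> Dia q) is false at s0.
      At s1: r is true, Dia q is false, so r -> Dia q is false.
Satisfying worlds: {s1}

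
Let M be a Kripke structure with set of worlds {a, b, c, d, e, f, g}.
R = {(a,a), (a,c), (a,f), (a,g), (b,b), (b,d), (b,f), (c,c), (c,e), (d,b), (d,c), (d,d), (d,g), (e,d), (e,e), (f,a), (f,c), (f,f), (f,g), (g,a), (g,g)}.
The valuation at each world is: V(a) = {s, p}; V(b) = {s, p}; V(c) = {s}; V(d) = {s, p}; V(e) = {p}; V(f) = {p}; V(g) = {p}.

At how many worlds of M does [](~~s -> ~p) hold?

1

Let φ = [](~~s -> ~p). Evaluate φ at each world:
  a (successors {a, c, f, g}): φ is false.
  b (successors {b, d, f}): φ is false.
  c (successors {c, e}): φ is true.
  d (successors {b, c, d, g}): φ is false.
  e (successors {d, e}): φ is false.
  f (successors {a, c, f, g}): φ is false.
  g (successors {a, g}): φ is false.
For instance, at d:
  At d: [](~~s -> ~p) requires ~~s -> ~p at every successor {b, c, d, g}.
    ~~s -> ~p fails at b, so [](~~s -> ~p) is false at d.
Satisfying worlds: {c}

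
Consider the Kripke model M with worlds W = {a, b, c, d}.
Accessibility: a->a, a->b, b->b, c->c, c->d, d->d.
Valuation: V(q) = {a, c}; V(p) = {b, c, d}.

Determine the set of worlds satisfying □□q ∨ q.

Recall that □ψ holds at a world iff ψ holds at every accessible world, and ◇ψ holds iff ψ holds at some accessible world.
Let φ = □□q ∨ q. Evaluate φ at each world:
  a (successors {a, b}): φ is true.
  b (successors {b}): φ is false.
  c (successors {c, d}): φ is true.
  d (successors {d}): φ is false.
For instance, at b:
  At b: □□q is false, q is false, so □□q ∨ q is false.
    At b: □□q requires □q at every successor {b}.
      □q fails at b, so □□q is false at b.
Satisfying worlds: {a, c}

a, c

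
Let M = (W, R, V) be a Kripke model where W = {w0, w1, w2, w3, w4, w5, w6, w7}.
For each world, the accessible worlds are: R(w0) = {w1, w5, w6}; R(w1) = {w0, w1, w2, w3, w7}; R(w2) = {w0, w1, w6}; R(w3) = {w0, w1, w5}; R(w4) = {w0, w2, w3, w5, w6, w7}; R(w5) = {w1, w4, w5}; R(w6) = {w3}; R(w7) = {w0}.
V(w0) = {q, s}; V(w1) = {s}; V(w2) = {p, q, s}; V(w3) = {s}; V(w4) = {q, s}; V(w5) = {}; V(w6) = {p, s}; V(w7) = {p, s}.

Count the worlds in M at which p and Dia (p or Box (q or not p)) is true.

Let φ = p and Dia (p or Box (q or not p)). Evaluate φ at each world:
  w0 (successors {w1, w5, w6}): φ is false.
  w1 (successors {w0, w1, w2, w3, w7}): φ is false.
  w2 (successors {w0, w1, w6}): φ is true.
  w3 (successors {w0, w1, w5}): φ is false.
  w4 (successors {w0, w2, w3, w5, w6, w7}): φ is false.
  w5 (successors {w1, w4, w5}): φ is false.
  w6 (successors {w3}): φ is true.
  w7 (successors {w0}): φ is false.
For instance, at w4:
  At w4: p is false, Dia (p or Box (q or not p)) is true, so p and Dia (p or Box (q or not p)) is false.
    At w4: Dia (p or Box (q or not p)) requires p or Box (q or not p) at some successor in {w0, w2, w3, w5, w6, w7}.
      p or Box (q or not p) holds at w2, so Dia (p or Box (q or not p)) is true at w4.
Satisfying worlds: {w2, w6}

2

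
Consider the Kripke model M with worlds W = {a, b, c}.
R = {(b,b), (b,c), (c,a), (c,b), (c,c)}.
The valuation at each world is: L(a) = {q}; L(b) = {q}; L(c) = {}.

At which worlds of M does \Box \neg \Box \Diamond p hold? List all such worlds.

a, b

Let φ = \Box \neg \Box \Diamond p. Evaluate φ at each world:
  a (successors ∅): φ is true.
  b (successors {b, c}): φ is true.
  c (successors {a, b, c}): φ is false.
For instance, at b:
  At b: \Box \neg \Box \Diamond p requires \neg \Box \Diamond p at every successor {b, c}.
      At b: \Box \Diamond p is false, so \neg \Box \Diamond p is true.
      At c: \Box \Diamond p is false, so \neg \Box \Diamond p is true.
  So \Box \neg \Box \Diamond p is true at b.
Satisfying worlds: {a, b}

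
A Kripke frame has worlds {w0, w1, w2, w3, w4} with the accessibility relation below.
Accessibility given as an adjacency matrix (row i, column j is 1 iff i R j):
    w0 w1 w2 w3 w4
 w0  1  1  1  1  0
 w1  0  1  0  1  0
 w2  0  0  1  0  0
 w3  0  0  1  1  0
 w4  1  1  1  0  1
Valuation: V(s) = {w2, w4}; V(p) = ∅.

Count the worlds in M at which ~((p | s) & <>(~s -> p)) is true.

3

Let φ = ~((p | s) & <>(~s -> p)). Evaluate φ at each world:
  w0 (successors {w0, w1, w2, w3}): φ is true.
  w1 (successors {w1, w3}): φ is true.
  w2 (successors {w2}): φ is false.
  w3 (successors {w2, w3}): φ is true.
  w4 (successors {w0, w1, w2, w4}): φ is false.
For instance, at w4:
  At w4: (p | s) & <>(~s -> p) is true, so ~((p | s) & <>(~s -> p)) is false.
    At w4: p | s is true, <>(~s -> p) is true, so (p | s) & <>(~s -> p) is true.
      At w4: <>(~s -> p) requires ~s -> p at some successor in {w0, w1, w2, w4}.
        ~s -> p holds at w2, so <>(~s -> p) is true at w4.
Satisfying worlds: {w0, w1, w3}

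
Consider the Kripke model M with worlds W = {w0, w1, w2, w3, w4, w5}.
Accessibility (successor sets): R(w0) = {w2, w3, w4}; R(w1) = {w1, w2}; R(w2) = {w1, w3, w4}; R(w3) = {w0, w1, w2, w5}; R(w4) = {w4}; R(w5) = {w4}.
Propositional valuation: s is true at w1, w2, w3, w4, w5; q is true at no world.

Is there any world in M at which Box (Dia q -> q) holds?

Recall that Box ψ holds at a world iff ψ holds at every accessible world, and Dia ψ holds iff ψ holds at some accessible world.
Let φ = Box (Dia q -> q). Evaluate φ at each world:
  w0 (successors {w2, w3, w4}): φ is true.
  w1 (successors {w1, w2}): φ is true.
  w2 (successors {w1, w3, w4}): φ is true.
  w3 (successors {w0, w1, w2, w5}): φ is true.
  w4 (successors {w4}): φ is true.
  w5 (successors {w4}): φ is true.
Detail at w0 (witness):
  At w0: Box (Dia q -> q) requires Dia q -> q at every successor {w2, w3, w4}.
      At w2: Dia q is false, q is false, so Dia q -> q is true.
      At w3: Dia q is false, q is false, so Dia q -> q is true.
      At w4: Dia q is false, q is false, so Dia q -> q is true.
  So Box (Dia q -> q) is true at w0.

Yes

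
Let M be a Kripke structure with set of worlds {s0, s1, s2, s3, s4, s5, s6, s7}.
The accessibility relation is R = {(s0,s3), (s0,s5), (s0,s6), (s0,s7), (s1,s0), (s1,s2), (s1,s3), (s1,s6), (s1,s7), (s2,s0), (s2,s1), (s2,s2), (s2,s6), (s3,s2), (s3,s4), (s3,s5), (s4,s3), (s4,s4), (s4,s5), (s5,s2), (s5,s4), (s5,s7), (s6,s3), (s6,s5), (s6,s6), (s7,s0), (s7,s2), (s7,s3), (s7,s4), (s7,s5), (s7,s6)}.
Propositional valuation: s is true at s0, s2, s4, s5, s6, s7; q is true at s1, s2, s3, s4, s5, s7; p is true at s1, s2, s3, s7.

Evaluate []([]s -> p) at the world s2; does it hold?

At s2: []([]s -> p) requires []s -> p at every successor {s0, s1, s2, s6}.
  At s0: []s -> p is true.
  At s1: []s -> p is true.
  At s2: []s -> p is true.
  At s6: []s -> p is true.
So []([]s -> p) is true at s2.

Yes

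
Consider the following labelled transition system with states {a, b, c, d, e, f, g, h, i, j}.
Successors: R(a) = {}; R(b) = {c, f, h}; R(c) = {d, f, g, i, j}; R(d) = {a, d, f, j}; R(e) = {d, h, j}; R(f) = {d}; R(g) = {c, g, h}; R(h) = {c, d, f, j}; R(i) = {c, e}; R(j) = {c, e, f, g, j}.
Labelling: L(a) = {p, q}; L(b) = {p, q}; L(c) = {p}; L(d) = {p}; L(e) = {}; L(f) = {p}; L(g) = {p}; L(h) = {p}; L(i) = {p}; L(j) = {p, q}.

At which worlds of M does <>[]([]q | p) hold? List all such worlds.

b, c, d, e, f, g, h, i, j

Let φ = <>[]([]q | p). Evaluate φ at each world:
  a (successors ∅): φ is false.
  b (successors {c, f, h}): φ is true.
  c (successors {d, f, g, i, j}): φ is true.
  d (successors {a, d, f, j}): φ is true.
  e (successors {d, h, j}): φ is true.
  f (successors {d}): φ is true.
  g (successors {c, g, h}): φ is true.
  h (successors {c, d, f, j}): φ is true.
  i (successors {c, e}): φ is true.
  j (successors {c, e, f, g, j}): φ is true.
For instance, at h:
  At h: <>[]([]q | p) requires []([]q | p) at some successor in {c, d, f, j}.
    []([]q | p) holds at c, so <>[]([]q | p) is true at h.
      At c: []([]q | p) requires []q | p at every successor {d, f, g, i, j}.
        At d: []q | p is true.
        At f: []q | p is true.
        At g: []q | p is true.
        At i: []q | p is true.
        At j: []q | p is true.
      So []([]q | p) is true at c.
Satisfying worlds: {b, c, d, e, f, g, h, i, j}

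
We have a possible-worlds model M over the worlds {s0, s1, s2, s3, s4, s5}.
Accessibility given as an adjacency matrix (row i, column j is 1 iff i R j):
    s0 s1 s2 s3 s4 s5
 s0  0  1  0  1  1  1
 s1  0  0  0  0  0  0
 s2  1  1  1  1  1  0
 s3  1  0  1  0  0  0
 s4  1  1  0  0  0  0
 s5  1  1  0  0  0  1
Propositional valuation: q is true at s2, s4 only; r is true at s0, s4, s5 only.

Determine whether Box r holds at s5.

No

At s5: Box r requires r at every successor {s0, s1, s5}.
  r fails at s1, so Box r is false at s5.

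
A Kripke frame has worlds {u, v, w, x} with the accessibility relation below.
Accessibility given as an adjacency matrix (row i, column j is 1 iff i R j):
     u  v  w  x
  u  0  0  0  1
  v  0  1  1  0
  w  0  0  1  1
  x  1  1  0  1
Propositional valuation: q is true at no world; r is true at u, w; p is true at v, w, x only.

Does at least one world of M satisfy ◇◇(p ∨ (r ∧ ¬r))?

Yes

Let φ = ◇◇(p ∨ (r ∧ ¬r)). Evaluate φ at each world:
  u (successors {x}): φ is true.
  v (successors {v, w}): φ is true.
  w (successors {w, x}): φ is true.
  x (successors {u, v, x}): φ is true.
Detail at u (witness):
  At u: ◇◇(p ∨ (r ∧ ¬r)) requires ◇(p ∨ (r ∧ ¬r)) at some successor in {x}.
    ◇(p ∨ (r ∧ ¬r)) holds at x, so ◇◇(p ∨ (r ∧ ¬r)) is true at u.
      At x: ◇(p ∨ (r ∧ ¬r)) requires p ∨ (r ∧ ¬r) at some successor in {u, v, x}.
        p ∨ (r ∧ ¬r) holds at v, so ◇(p ∨ (r ∧ ¬r)) is true at x.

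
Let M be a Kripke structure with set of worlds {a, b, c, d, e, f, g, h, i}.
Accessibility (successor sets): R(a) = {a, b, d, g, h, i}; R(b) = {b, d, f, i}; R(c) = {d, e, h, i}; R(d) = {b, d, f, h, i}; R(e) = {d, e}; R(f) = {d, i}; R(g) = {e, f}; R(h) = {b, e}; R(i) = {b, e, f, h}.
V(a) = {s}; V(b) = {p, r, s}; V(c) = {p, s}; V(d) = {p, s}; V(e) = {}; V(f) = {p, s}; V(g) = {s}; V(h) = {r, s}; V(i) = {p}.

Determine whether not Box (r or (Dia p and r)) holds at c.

At c: Box (r or (Dia p and r)) is false, so not Box (r or (Dia p and r)) is true.
  At c: Box (r or (Dia p and r)) requires r or (Dia p and r) at every successor {d, e, h, i}.
    r or (Dia p and r) fails at d, so Box (r or (Dia p and r)) is false at c.
      At d: r is false, Dia p and r is false, so r or (Dia p and r) is false.

Yes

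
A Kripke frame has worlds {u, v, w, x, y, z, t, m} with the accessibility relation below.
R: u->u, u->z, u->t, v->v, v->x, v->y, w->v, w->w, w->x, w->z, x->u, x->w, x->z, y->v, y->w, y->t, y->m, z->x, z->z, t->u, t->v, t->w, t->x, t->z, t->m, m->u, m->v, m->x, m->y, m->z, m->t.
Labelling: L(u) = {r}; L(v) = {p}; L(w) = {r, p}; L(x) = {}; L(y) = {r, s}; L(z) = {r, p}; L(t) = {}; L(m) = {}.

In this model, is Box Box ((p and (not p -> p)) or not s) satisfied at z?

Yes

Recall that Box ψ holds at a world iff ψ holds at every accessible world, and Dia ψ holds iff ψ holds at some accessible world.
At z: Box Box ((p and (not p -> p)) or not s) requires Box ((p and (not p -> p)) or not s) at every successor {x, z}.
    At x: Box ((p and (not p -> p)) or not s) requires (p and (not p -> p)) or not s at every successor {u, w, z}.
      At u: (p and (not p -> p)) or not s is true.
      At w: (p and (not p -> p)) or not s is true.
      At z: (p and (not p -> p)) or not s is true.
    So Box ((p and (not p -> p)) or not s) is true at x.
    At z: Box ((p and (not p -> p)) or not s) requires (p and (not p -> p)) or not s at every successor {x, z}.
      At x: (p and (not p -> p)) or not s is true.
      At z: (p and (not p -> p)) or not s is true.
    So Box ((p and (not p -> p)) or not s) is true at z.
So Box Box ((p and (not p -> p)) or not s) is true at z.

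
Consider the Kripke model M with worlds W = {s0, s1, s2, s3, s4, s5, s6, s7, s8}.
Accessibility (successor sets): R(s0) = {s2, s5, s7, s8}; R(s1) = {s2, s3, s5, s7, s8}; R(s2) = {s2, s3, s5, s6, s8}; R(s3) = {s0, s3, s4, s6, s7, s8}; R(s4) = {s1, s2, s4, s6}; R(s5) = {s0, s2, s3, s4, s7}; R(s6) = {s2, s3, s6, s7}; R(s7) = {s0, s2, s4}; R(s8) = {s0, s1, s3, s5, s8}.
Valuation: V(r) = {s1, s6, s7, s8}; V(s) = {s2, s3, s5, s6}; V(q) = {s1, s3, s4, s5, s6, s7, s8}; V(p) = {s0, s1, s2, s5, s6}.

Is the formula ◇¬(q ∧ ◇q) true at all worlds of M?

Let φ = ◇¬(q ∧ ◇q). Evaluate φ at each world:
  s0 (successors {s2, s5, s7, s8}): φ is true.
  s1 (successors {s2, s3, s5, s7, s8}): φ is true.
  s2 (successors {s2, s3, s5, s6, s8}): φ is true.
  s3 (successors {s0, s3, s4, s6, s7, s8}): φ is true.
  s4 (successors {s1, s2, s4, s6}): φ is true.
  s5 (successors {s0, s2, s3, s4, s7}): φ is true.
  s6 (successors {s2, s3, s6, s7}): φ is true.
  s7 (successors {s0, s2, s4}): φ is true.
  s8 (successors {s0, s1, s3, s5, s8}): φ is true.
For instance, at s5:
  At s5: ◇¬(q ∧ ◇q) requires ¬(q ∧ ◇q) at some successor in {s0, s2, s3, s4, s7}.
    ¬(q ∧ ◇q) holds at s0, so ◇¬(q ∧ ◇q) is true at s5.
      At s0: q ∧ ◇q is false, so ¬(q ∧ ◇q) is true.

Yes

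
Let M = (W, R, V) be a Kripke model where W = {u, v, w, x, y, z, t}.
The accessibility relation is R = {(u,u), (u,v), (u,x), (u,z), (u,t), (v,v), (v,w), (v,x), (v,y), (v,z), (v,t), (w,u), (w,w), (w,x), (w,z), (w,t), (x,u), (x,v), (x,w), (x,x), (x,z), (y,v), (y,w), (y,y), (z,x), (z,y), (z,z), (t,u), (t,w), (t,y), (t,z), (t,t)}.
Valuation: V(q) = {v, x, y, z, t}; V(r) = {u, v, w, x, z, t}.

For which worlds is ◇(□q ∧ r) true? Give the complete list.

Recall that □ψ holds at a world iff ψ holds at every accessible world, and ◇ψ holds iff ψ holds at some accessible world.
Let φ = ◇(□q ∧ r). Evaluate φ at each world:
  u (successors {u, v, x, z, t}): φ is true.
  v (successors {v, w, x, y, z, t}): φ is true.
  w (successors {u, w, x, z, t}): φ is true.
  x (successors {u, v, w, x, z}): φ is true.
  y (successors {v, w, y}): φ is false.
  z (successors {x, y, z}): φ is true.
  t (successors {u, w, y, z, t}): φ is true.
For instance, at v:
  At v: ◇(□q ∧ r) requires □q ∧ r at some successor in {v, w, x, y, z, t}.
    □q ∧ r holds at z, so ◇(□q ∧ r) is true at v.
      At z: □q is true, r is true, so □q ∧ r is true.
Satisfying worlds: {u, v, w, x, z, t}

u, v, w, x, z, t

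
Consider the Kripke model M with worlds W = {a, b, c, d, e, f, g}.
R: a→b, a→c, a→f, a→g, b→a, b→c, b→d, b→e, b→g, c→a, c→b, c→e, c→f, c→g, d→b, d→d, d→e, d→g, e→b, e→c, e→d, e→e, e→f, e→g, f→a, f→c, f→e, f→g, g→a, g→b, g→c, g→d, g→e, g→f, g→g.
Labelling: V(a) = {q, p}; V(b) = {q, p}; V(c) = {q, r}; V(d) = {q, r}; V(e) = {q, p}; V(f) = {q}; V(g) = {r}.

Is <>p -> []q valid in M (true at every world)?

Let φ = <>p -> []q. Evaluate φ at each world:
  a (successors {b, c, f, g}): φ is false.
  b (successors {a, c, d, e, g}): φ is false.
  c (successors {a, b, e, f, g}): φ is false.
  d (successors {b, d, e, g}): φ is false.
  e (successors {b, c, d, e, f, g}): φ is false.
  f (successors {a, c, e, g}): φ is false.
  g (successors {a, b, c, d, e, f, g}): φ is false.
Detail at a (counterexample):
  At a: <>p is true, []q is false, so <>p -> []q is false.
    At a: <>p requires p at some successor in {b, c, f, g}.
      p holds at b, so <>p is true at a.
    At a: []q requires q at every successor {b, c, f, g}.
      q fails at g, so []q is false at a.

No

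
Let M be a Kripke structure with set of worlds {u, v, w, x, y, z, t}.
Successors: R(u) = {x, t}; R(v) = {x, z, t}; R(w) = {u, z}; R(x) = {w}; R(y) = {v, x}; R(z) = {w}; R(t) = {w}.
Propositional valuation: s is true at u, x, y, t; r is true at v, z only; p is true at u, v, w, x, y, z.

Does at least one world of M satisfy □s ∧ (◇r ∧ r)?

Let φ = □s ∧ (◇r ∧ r). Evaluate φ at each world:
  u (successors {x, t}): φ is false.
  v (successors {x, z, t}): φ is false.
  w (successors {u, z}): φ is false.
  x (successors {w}): φ is false.
  y (successors {v, x}): φ is false.
  z (successors {w}): φ is false.
  t (successors {w}): φ is false.
For instance, at v:
  At v: □s is false, ◇r ∧ r is true, so □s ∧ (◇r ∧ r) is false.
    At v: □s requires s at every successor {x, z, t}.
      s fails at z, so □s is false at v.
    At v: ◇r is true, r is true, so ◇r ∧ r is true.
      At v: ◇r requires r at some successor in {x, z, t}.
        r holds at z, so ◇r is true at v.

No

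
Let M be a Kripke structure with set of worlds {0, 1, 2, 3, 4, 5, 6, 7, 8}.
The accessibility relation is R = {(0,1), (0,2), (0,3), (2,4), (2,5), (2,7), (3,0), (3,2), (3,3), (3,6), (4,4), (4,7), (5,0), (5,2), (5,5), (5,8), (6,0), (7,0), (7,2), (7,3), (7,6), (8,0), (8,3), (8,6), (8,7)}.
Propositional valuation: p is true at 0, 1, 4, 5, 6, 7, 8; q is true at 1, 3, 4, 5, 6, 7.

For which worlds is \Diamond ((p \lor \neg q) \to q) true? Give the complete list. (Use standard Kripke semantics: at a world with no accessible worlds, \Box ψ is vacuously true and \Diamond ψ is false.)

0, 2, 3, 4, 5, 7, 8

Let φ = \Diamond ((p \lor \neg q) \to q). Evaluate φ at each world:
  0 (successors {1, 2, 3}): φ is true.
  1 (successors ∅): φ is false.
  2 (successors {4, 5, 7}): φ is true.
  3 (successors {0, 2, 3, 6}): φ is true.
  4 (successors {4, 7}): φ is true.
  5 (successors {0, 2, 5, 8}): φ is true.
  6 (successors {0}): φ is false.
  7 (successors {0, 2, 3, 6}): φ is true.
  8 (successors {0, 3, 6, 7}): φ is true.
For instance, at 8:
  At 8: \Diamond ((p \lor \neg q) \to q) requires (p \lor \neg q) \to q at some successor in {0, 3, 6, 7}.
    (p \lor \neg q) \to q holds at 3, so \Diamond ((p \lor \neg q) \to q) is true at 8.
Satisfying worlds: {0, 2, 3, 4, 5, 7, 8}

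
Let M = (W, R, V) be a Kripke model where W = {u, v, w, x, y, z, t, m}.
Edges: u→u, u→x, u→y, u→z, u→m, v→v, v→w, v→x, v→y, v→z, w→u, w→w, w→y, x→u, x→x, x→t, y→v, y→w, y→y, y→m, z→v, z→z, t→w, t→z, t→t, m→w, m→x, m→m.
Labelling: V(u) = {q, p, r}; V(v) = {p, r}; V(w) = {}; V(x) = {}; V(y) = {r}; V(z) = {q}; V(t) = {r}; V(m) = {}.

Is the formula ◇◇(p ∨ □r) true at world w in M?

At w: ◇◇(p ∨ □r) requires ◇(p ∨ □r) at some successor in {u, w, y}.
  ◇(p ∨ □r) holds at u, so ◇◇(p ∨ □r) is true at w.
    At u: ◇(p ∨ □r) requires p ∨ □r at some successor in {u, x, y, z, m}.
      p ∨ □r holds at u, so ◇(p ∨ □r) is true at u.

Yes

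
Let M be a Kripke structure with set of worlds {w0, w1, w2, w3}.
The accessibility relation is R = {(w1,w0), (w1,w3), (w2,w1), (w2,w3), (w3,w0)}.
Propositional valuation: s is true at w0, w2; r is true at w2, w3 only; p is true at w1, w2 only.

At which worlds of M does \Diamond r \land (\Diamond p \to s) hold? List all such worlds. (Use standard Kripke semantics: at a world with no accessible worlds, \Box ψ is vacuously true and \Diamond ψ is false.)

Let φ = \Diamond r \land (\Diamond p \to s). Evaluate φ at each world:
  w0 (successors ∅): φ is false.
  w1 (successors {w0, w3}): φ is true.
  w2 (successors {w1, w3}): φ is true.
  w3 (successors {w0}): φ is false.
For instance, at w2:
  At w2: \Diamond r is true, \Diamond p \to s is true, so \Diamond r \land (\Diamond p \to s) is true.
    At w2: \Diamond r requires r at some successor in {w1, w3}.
      r holds at w3, so \Diamond r is true at w2.
    At w2: \Diamond p is true, s is true, so \Diamond p \to s is true.
      At w2: \Diamond p requires p at some successor in {w1, w3}.
        p holds at w1, so \Diamond p is true at w2.
Satisfying worlds: {w1, w2}

w1, w2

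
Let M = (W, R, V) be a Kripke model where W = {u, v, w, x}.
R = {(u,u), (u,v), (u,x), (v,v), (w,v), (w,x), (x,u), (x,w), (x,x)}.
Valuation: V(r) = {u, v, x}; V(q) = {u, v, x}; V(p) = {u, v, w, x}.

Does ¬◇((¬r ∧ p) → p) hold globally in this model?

No

Let φ = ¬◇((¬r ∧ p) → p). Evaluate φ at each world:
  u (successors {u, v, x}): φ is false.
  v (successors {v}): φ is false.
  w (successors {v, x}): φ is false.
  x (successors {u, w, x}): φ is false.
Detail at u (counterexample):
  At u: ◇((¬r ∧ p) → p) is true, so ¬◇((¬r ∧ p) → p) is false.
    At u: ◇((¬r ∧ p) → p) requires (¬r ∧ p) → p at some successor in {u, v, x}.
      (¬r ∧ p) → p holds at u, so ◇((¬r ∧ p) → p) is true at u.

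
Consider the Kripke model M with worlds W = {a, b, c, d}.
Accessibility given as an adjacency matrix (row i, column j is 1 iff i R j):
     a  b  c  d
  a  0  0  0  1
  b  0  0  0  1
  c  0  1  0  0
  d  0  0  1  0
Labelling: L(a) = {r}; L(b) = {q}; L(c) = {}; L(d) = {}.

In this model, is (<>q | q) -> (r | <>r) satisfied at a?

Yes

At a: <>q | q is false, r | <>r is true, so (<>q | q) -> (r | <>r) is true.
  At a: <>q is false, q is false, so <>q | q is false.
    At a: <>q requires q at some successor in {d}.
      At d: q is false.
    So <>q is false at a.
  At a: r is true, <>r is false, so r | <>r is true.
    At a: <>r requires r at some successor in {d}.
      At d: r is false.
    So <>r is false at a.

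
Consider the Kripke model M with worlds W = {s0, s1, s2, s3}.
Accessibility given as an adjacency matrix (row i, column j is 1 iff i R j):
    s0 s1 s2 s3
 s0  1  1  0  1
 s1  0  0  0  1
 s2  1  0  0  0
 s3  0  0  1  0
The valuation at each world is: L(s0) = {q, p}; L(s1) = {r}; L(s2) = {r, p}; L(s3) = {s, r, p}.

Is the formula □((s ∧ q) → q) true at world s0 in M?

Yes

At s0: □((s ∧ q) → q) requires (s ∧ q) → q at every successor {s0, s1, s3}.
  At s0: (s ∧ q) → q is true.
  At s1: (s ∧ q) → q is true.
  At s3: (s ∧ q) → q is true.
So □((s ∧ q) → q) is true at s0.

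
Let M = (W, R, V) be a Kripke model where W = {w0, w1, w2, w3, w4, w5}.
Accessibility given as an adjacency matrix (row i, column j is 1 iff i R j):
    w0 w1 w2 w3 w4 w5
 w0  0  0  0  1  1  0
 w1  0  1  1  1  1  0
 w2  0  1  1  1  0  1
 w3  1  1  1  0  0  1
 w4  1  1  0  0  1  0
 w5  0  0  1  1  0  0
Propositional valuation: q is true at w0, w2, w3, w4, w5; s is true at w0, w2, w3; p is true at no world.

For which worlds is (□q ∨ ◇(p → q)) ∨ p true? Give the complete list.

w0, w1, w2, w3, w4, w5

Let φ = (□q ∨ ◇(p → q)) ∨ p. Evaluate φ at each world:
  w0 (successors {w3, w4}): φ is true.
  w1 (successors {w1, w2, w3, w4}): φ is true.
  w2 (successors {w1, w2, w3, w5}): φ is true.
  w3 (successors {w0, w1, w2, w5}): φ is true.
  w4 (successors {w0, w1, w4}): φ is true.
  w5 (successors {w2, w3}): φ is true.
For instance, at w4:
  At w4: □q ∨ ◇(p → q) is true, p is false, so (□q ∨ ◇(p → q)) ∨ p is true.
    At w4: □q is false, ◇(p → q) is true, so □q ∨ ◇(p → q) is true.
      At w4: □q requires q at every successor {w0, w1, w4}.
        q fails at w1, so □q is false at w4.
      At w4: ◇(p → q) requires p → q at some successor in {w0, w1, w4}.
        p → q holds at w0, so ◇(p → q) is true at w4.
Satisfying worlds: {w0, w1, w2, w3, w4, w5}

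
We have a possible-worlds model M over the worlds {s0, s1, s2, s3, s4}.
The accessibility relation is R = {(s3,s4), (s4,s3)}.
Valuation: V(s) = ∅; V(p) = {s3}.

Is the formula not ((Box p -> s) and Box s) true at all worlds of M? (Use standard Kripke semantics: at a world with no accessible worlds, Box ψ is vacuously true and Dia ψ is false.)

Yes

Let φ = not ((Box p -> s) and Box s). Evaluate φ at each world:
  s0 (successors ∅): φ is true.
  s1 (successors ∅): φ is true.
  s2 (successors ∅): φ is true.
  s3 (successors {s4}): φ is true.
  s4 (successors {s3}): φ is true.
For instance, at s4:
  At s4: (Box p -> s) and Box s is false, so not ((Box p -> s) and Box s) is true.
    At s4: Box p -> s is false, Box s is false, so (Box p -> s) and Box s is false.
      At s4: Box p is true, s is false, so Box p -> s is false.
      At s4: Box s requires s at every successor {s3}.
        s fails at s3, so Box s is false at s4.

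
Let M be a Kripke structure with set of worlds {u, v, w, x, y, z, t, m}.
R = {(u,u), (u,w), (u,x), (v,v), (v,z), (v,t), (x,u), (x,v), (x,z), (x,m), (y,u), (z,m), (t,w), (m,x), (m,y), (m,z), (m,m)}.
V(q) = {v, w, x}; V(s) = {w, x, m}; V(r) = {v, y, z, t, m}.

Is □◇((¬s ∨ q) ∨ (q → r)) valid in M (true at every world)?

Let φ = □◇((¬s ∨ q) ∨ (q → r)). Evaluate φ at each world:
  u (successors {u, w, x}): φ is false.
  v (successors {v, z, t}): φ is true.
  w (successors ∅): φ is true.
  x (successors {u, v, z, m}): φ is true.
  y (successors {u}): φ is true.
  z (successors {m}): φ is true.
  t (successors {w}): φ is false.
  m (successors {x, y, z, m}): φ is true.
Detail at u (counterexample):
  At u: □◇((¬s ∨ q) ∨ (q → r)) requires ◇((¬s ∨ q) ∨ (q → r)) at every successor {u, w, x}.
    ◇((¬s ∨ q) ∨ (q → r)) fails at w, so □◇((¬s ∨ q) ∨ (q → r)) is false at u.
      At w: no accessible worlds, so ◇((¬s ∨ q) ∨ (q → r)) is false.

No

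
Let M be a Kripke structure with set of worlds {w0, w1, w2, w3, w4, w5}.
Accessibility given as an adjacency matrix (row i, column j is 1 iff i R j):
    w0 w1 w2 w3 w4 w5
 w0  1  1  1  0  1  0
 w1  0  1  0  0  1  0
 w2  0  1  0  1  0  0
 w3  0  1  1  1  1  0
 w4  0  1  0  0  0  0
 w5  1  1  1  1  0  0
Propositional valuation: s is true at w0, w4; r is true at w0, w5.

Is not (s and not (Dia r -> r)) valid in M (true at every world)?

Yes

Recall that Dia ψ holds at a world iff ψ holds at some accessible world.
Let φ = not (s and not (Dia r -> r)). Evaluate φ at each world:
  w0 (successors {w0, w1, w2, w4}): φ is true.
  w1 (successors {w1, w4}): φ is true.
  w2 (successors {w1, w3}): φ is true.
  w3 (successors {w1, w2, w3, w4}): φ is true.
  w4 (successors {w1}): φ is true.
  w5 (successors {w0, w1, w2, w3}): φ is true.
For instance, at w1:
  At w1: s and not (Dia r -> r) is false, so not (s and not (Dia r -> r)) is true.
    At w1: s is false, not (Dia r -> r) is false, so s and not (Dia r -> r) is false.
      At w1: Dia r -> r is true, so not (Dia r -> r) is false.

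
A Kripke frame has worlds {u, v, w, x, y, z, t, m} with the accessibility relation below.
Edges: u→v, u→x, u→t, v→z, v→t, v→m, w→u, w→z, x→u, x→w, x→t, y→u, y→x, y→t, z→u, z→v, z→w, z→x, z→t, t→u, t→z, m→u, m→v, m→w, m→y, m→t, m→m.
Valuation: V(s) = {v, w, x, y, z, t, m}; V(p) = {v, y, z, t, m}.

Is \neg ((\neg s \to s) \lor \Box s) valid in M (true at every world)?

Let φ = \neg ((\neg s \to s) \lor \Box s). Evaluate φ at each world:
  u (successors {v, x, t}): φ is false.
  v (successors {z, t, m}): φ is false.
  w (successors {u, z}): φ is false.
  x (successors {u, w, t}): φ is false.
  y (successors {u, x, t}): φ is false.
  z (successors {u, v, w, x, t}): φ is false.
  t (successors {u, z}): φ is false.
  m (successors {u, v, w, y, t, m}): φ is false.
Detail at u (counterexample):
  At u: (\neg s \to s) \lor \Box s is true, so \neg ((\neg s \to s) \lor \Box s) is false.
    At u: \neg s \to s is false, \Box s is true, so (\neg s \to s) \lor \Box s is true.
      At u: \Box s requires s at every successor {v, x, t}.
        At v: s is true.
        At x: s is true.
        At t: s is true.
      So \Box s is true at u.

No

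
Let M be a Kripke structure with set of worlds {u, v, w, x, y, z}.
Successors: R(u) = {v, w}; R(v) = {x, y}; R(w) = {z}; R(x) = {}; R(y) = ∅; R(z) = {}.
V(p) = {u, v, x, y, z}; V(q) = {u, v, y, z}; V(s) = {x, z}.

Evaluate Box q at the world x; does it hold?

Yes

Recall that Box ψ holds at a world iff ψ holds at every accessible world, and Dia ψ holds iff ψ holds at some accessible world.
At x: no accessible worlds, so Box q holds vacuously.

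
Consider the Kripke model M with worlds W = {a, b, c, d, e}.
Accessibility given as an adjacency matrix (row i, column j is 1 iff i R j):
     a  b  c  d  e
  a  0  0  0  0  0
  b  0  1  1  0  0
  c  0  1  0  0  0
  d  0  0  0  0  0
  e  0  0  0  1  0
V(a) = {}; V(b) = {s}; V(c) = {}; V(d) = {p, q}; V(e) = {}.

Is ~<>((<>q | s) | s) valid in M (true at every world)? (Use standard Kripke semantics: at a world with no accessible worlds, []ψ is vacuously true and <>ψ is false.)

No

Let φ = ~<>((<>q | s) | s). Evaluate φ at each world:
  a (successors ∅): φ is true.
  b (successors {b, c}): φ is false.
  c (successors {b}): φ is false.
  d (successors ∅): φ is true.
  e (successors {d}): φ is true.
Detail at b (counterexample):
  At b: <>((<>q | s) | s) is true, so ~<>((<>q | s) | s) is false.
    At b: <>((<>q | s) | s) requires (<>q | s) | s at some successor in {b, c}.
      (<>q | s) | s holds at b, so <>((<>q | s) | s) is true at b.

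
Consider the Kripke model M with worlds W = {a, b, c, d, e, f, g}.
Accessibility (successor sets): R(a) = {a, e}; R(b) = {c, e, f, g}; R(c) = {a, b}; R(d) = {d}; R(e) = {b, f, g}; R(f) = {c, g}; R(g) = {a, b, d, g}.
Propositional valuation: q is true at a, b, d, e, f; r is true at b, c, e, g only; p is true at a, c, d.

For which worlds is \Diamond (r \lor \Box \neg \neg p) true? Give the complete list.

Let φ = \Diamond (r \lor \Box \neg \neg p). Evaluate φ at each world:
  a (successors {a, e}): φ is true.
  b (successors {c, e, f, g}): φ is true.
  c (successors {a, b}): φ is true.
  d (successors {d}): φ is true.
  e (successors {b, f, g}): φ is true.
  f (successors {c, g}): φ is true.
  g (successors {a, b, d, g}): φ is true.
For instance, at c:
  At c: \Diamond (r \lor \Box \neg \neg p) requires r \lor \Box \neg \neg p at some successor in {a, b}.
    r \lor \Box \neg \neg p holds at b, so \Diamond (r \lor \Box \neg \neg p) is true at c.
      At b: r is true, \Box \neg \neg p is false, so r \lor \Box \neg \neg p is true.
Satisfying worlds: {a, b, c, d, e, f, g}

a, b, c, d, e, f, g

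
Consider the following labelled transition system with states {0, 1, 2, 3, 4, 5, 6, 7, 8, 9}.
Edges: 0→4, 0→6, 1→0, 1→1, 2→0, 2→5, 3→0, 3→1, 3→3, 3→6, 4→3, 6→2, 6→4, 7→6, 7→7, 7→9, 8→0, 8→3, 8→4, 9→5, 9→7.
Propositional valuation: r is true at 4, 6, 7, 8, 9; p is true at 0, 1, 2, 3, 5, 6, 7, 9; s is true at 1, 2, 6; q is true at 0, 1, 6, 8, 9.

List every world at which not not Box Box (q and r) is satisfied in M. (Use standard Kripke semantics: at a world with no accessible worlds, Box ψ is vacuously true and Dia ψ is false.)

5

Let φ = not not Box Box (q and r). Evaluate φ at each world:
  0 (successors {4, 6}): φ is false.
  1 (successors {0, 1}): φ is false.
  2 (successors {0, 5}): φ is false.
  3 (successors {0, 1, 3, 6}): φ is false.
  4 (successors {3}): φ is false.
  5 (successors ∅): φ is true.
  6 (successors {2, 4}): φ is false.
  7 (successors {6, 7, 9}): φ is false.
  8 (successors {0, 3, 4}): φ is false.
  9 (successors {5, 7}): φ is false.
For instance, at 9:
  At 9: not Box Box (q and r) is true, so not not Box Box (q and r) is false.
    At 9: Box Box (q and r) is false, so not Box Box (q and r) is true.
      At 9: Box Box (q and r) requires Box (q and r) at every successor {5, 7}.
        Box (q and r) fails at 7, so Box Box (q and r) is false at 9.
Satisfying worlds: {5}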